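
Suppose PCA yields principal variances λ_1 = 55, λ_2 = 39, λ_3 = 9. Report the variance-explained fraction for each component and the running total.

Step 1 — total variance = trace(Sigma) = Σ λ_i = 55 + 39 + 9 = 103.

Step 2 — fraction explained by component i = λ_i / Σ λ:
  PC1: 55/103 = 0.534
  PC2: 39/103 = 0.3786
  PC3: 9/103 = 0.0874

Step 3 — cumulative fraction after k components = (λ_1 + ... + λ_k) / Σ λ:
  k = 1: 55/103 = 0.534
  k = 2: (55 + 39)/103 = 94/103 = 0.9126
  k = 3: (55 + 39 + 9)/103 = 103/103 = 1

Summary (fraction, with percent):

explained: PC1 0.534 (53.4%), PC2 0.3786 (37.86%), PC3 0.0874 (8.74%);  cumulative: 0.534, 0.9126, 1


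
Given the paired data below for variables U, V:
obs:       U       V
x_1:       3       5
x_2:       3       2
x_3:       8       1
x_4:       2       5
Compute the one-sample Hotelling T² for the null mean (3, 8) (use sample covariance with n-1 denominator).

Step 1 — sample mean vector:
  mean(U) = (3 + 3 + 8 + 2) / 4 = 16/4 = 4
  mean(V) = (5 + 2 + 1 + 5) / 4 = 13/4 = 3.25
  x̄ = (4, 3.25),  deviation x̄ - mu_0 = (4, 3.25) - (3, 8) = (1, -4.75).

Step 2 — sample covariance matrix, S[i,j] = (1/(n-1)) · Σ_k (x_{k,i} - mean_i) · (x_{k,j} - mean_j), divisor n-1 = 3:
  S[U,U] = ((-1)·(-1) + (-1)·(-1) + (4)·(4) + (-2)·(-2)) / 3 = 22/3 = 7.3333
  S[U,V] = ((-1)·(1.75) + (-1)·(-1.25) + (4)·(-2.25) + (-2)·(1.75)) / 3 = -13/3 = -4.3333
  S[V,V] = ((1.75)·(1.75) + (-1.25)·(-1.25) + (-2.25)·(-2.25) + (1.75)·(1.75)) / 3 = 12.75/3 = 4.25
  S = [[7.3333, -4.3333],
 [-4.3333, 4.25]].

Step 3 — invert S. det(S) = 7.3333·4.25 - (-4.3333)² = 12.3889.
  S^{-1} = (1/det) · [[d, -b], [-b, a]] = [[0.343, 0.3498],
 [0.3498, 0.5919]].

Step 4 — quadratic form (x̄ - mu_0)^T · S^{-1} · (x̄ - mu_0):
  S^{-1} · (x̄ - mu_0) = (-1.3184, -2.4619),
  (x̄ - mu_0)^T · [...] = (1)·(-1.3184) + (-4.75)·(-2.4619) = 10.3756.

Step 5 — scale by n: T² = 4 · 10.3756 = 41.5022.

T² ≈ 41.5022


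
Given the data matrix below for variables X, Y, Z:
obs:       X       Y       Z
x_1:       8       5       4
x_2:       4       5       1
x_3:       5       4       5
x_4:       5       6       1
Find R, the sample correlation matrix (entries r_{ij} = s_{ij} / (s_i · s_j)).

Step 1 — column means:
  mean(X) = (8 + 4 + 5 + 5) / 4 = 22/4 = 5.5
  mean(Y) = (5 + 5 + 4 + 6) / 4 = 20/4 = 5
  mean(Z) = (4 + 1 + 5 + 1) / 4 = 11/4 = 2.75

Step 2 — sample variances and covariances s[i,j] = (1/(n-1)) · Σ_k (x_{k,i} - mean_i) · (x_{k,j} - mean_j), with n-1 = 3:
  s[X,X] = ((2.5)·(2.5) + (-1.5)·(-1.5) + (-0.5)·(-0.5) + (-0.5)·(-0.5)) / 3 = 9/3 = 3
  s[X,Y] = ((2.5)·(0) + (-1.5)·(0) + (-0.5)·(-1) + (-0.5)·(1)) / 3 = 0/3 = 0
  s[X,Z] = ((2.5)·(1.25) + (-1.5)·(-1.75) + (-0.5)·(2.25) + (-0.5)·(-1.75)) / 3 = 5.5/3 = 1.8333
  s[Y,Y] = ((0)·(0) + (0)·(0) + (-1)·(-1) + (1)·(1)) / 3 = 2/3 = 0.6667
  s[Y,Z] = ((0)·(1.25) + (0)·(-1.75) + (-1)·(2.25) + (1)·(-1.75)) / 3 = -4/3 = -1.3333
  s[Z,Z] = ((1.25)·(1.25) + (-1.75)·(-1.75) + (2.25)·(2.25) + (-1.75)·(-1.75)) / 3 = 12.75/3 = 4.25
  Sample standard deviations s_i = √(s[i,i]):
  s(X) = √(3) = 1.7321
  s(Y) = √(0.6667) = 0.8165
  s(Z) = √(4.25) = 2.0616

Step 3 — r_{ij} = s_{ij} / (s_i · s_j):
  r[X,X] = 1 (diagonal).
  r[X,Y] = 0 / (1.7321 · 0.8165) = 0 / 1.4142 = 0
  r[X,Z] = 1.8333 / (1.7321 · 2.0616) = 1.8333 / 3.5707 = 0.5134
  r[Y,Y] = 1 (diagonal).
  r[Y,Z] = -1.3333 / (0.8165 · 2.0616) = -1.3333 / 1.6833 = -0.7921
  r[Z,Z] = 1 (diagonal).

R is symmetric with unit diagonal. Assembling:

R = [[1, 0, 0.5134],
 [0, 1, -0.7921],
 [0.5134, -0.7921, 1]]


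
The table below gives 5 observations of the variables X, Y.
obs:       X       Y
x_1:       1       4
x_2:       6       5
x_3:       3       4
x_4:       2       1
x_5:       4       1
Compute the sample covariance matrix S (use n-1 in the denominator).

Step 1 — column means:
  mean(X) = (1 + 6 + 3 + 2 + 4) / 5 = 16/5 = 3.2
  mean(Y) = (4 + 5 + 4 + 1 + 1) / 5 = 15/5 = 3

Step 2 — sample covariance S[i,j] = (1/(n-1)) · Σ_k (x_{k,i} - mean_i) · (x_{k,j} - mean_j), with n-1 = 4.
  S[X,X] = ((-2.2)·(-2.2) + (2.8)·(2.8) + (-0.2)·(-0.2) + (-1.2)·(-1.2) + (0.8)·(0.8)) / 4 = 14.8/4 = 3.7
  S[X,Y] = ((-2.2)·(1) + (2.8)·(2) + (-0.2)·(1) + (-1.2)·(-2) + (0.8)·(-2)) / 4 = 4/4 = 1
  S[Y,Y] = ((1)·(1) + (2)·(2) + (1)·(1) + (-2)·(-2) + (-2)·(-2)) / 4 = 14/4 = 3.5

S is symmetric (S[j,i] = S[i,j]). Assembling:

S = [[3.7, 1],
 [1, 3.5]]


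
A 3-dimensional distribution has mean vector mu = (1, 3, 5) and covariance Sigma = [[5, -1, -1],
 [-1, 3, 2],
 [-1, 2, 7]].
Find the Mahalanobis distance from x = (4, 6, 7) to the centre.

Step 1 — centre the observation: (x - mu) = (3, 3, 2).

Step 2 — invert Sigma (cofactor / det for 3×3, or solve directly):
  Sigma^{-1} = [[0.2152, 0.0633, 0.0127],
 [0.0633, 0.4304, -0.1139],
 [0.0127, -0.1139, 0.1772]].

Step 3 — form the quadratic (x - mu)^T · Sigma^{-1} · (x - mu):
  Sigma^{-1} · (x - mu) = (0.8608, 1.2532, 0.0506).
  (x - mu)^T · [Sigma^{-1} · (x - mu)] = (3)·(0.8608) + (3)·(1.2532) + (2)·(0.0506) = 6.443.

Step 4 — take square root: d = √(6.443) ≈ 2.5383.

d(x, mu) = √(6.443) ≈ 2.5383


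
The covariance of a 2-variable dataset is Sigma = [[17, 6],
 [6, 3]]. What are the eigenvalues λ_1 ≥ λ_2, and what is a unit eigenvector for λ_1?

Step 1 — characteristic polynomial of 2×2 Sigma:
  det(Sigma - λI) = λ² - trace · λ + det = 0.
  trace = 17 + 3 = 20, det = 17·3 - (6)² = 15.
Step 2 — discriminant:
  Δ = trace² - 4·det = 400 - 60 = 340.
Step 3 — eigenvalues:
  λ = (trace ± √Δ)/2 = (20 ± 18.4391)/2,
  λ_1 = 19.2195,  λ_2 = 0.7805.

Step 4 — unit eigenvector for λ_1: solve (Sigma - λ_1 I)v = 0. First row:
  (17 - 19.2195)·v_x + (6)·v_y = 0, i.e. (-2.2195)·v_x + (6)·v_y = 0,
  so v ∝ (b, λ_1 - a) = (6, 2.2195) = u.
  ||u|| = √((6)² + (2.2195)²) = √(40.9264) ≈ 6.3974,
  v_1 = u/||u|| ≈ (0.9379, 0.3469) (||v_1|| = 1).

λ_1 = 19.2195,  λ_2 = 0.7805;  v_1 ≈ (0.9379, 0.3469)


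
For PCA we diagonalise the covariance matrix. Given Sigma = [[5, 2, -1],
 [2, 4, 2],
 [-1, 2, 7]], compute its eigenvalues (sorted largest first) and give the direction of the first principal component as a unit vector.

Step 1 — characteristic polynomial p(λ) = det(λI - Sigma) = λ³ - tr·λ² + c_1·λ - det, where tr = trace, c_1 = sum of the principal 2×2 minors, det = det(Sigma):
  tr = 5 + 4 + 7 = 16,
  c_1 = (5·4 - (2)²) + (5·7 - (-1)²) + (4·7 - (2)²) = 16 + 34 + 24 = 74,
  det = 5·(4·7 - (2)²) - (2)·((2)·7 - (2)·(-1)) + (-1)·((2)·(2) - 4·(-1)) = 5·(24) - (2)·(16) + (-1)·(8) = 80.
  So p(λ) = λ³ - 16λ² + 74λ - 80.
Step 2 — look for an integer root (rational root theorem: any rational root is an integer divisor of 80). Testing λ = 8:
  p(8) = 512 - 1024 + 592 - 80 = 0  ✓
  Dividing out (λ - 8): p(λ) = (λ - 8)(λ² - 8λ + 10).
Step 3 — remaining eigenvalues from the quadratic λ² - 8λ + 10 = 0:
  Δ = 8² - 4·10 = 64 - 40 = 24,  λ = (8 ± √24)/2 = (8 ± 4.899)/2 ≈ 6.4495 or 1.5505.
  Sorted: λ_1 = 8,  λ_2 = 6.4495,  λ_3 = 1.5505  (check: sum = 16 = tr ✓).

Step 4 — unit eigenvector for λ_1 = 8: v spans the null space of (Sigma - λ_1 I), whose rows are
  r_1 = (-3, 2, -1),  r_2 = (2, -4, 2),  r_3 = (-1, 2, -1).
  v is orthogonal to every row, so take v ∝ r_1 × r_2 = ((2)·(2) - (-1)·(-4), (-1)·(2) - (-3)·(2), (-3)·(-4) - (2)·(2)) = (0, 4, 8).
  Rescale (divide by 4): u = (0, 1, 2).
  ||u|| = √((0)² + (1)² + (2)²) = √(5) ≈ 2.2361,  v_1 = u/||u|| ≈ (0, 0.4472, 0.8944) (||v_1|| = 1).

λ_1 = 8,  λ_2 = 6.4495,  λ_3 = 1.5505;  v_1 ≈ (0, 0.4472, 0.8944)


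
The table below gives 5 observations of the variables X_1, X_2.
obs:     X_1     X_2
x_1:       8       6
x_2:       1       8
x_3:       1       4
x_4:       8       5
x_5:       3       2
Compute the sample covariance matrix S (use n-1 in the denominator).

Step 1 — column means:
  mean(X_1) = (8 + 1 + 1 + 8 + 3) / 5 = 21/5 = 4.2
  mean(X_2) = (6 + 8 + 4 + 5 + 2) / 5 = 25/5 = 5

Step 2 — sample covariance S[i,j] = (1/(n-1)) · Σ_k (x_{k,i} - mean_i) · (x_{k,j} - mean_j), with n-1 = 4.
  S[X_1,X_1] = ((3.8)·(3.8) + (-3.2)·(-3.2) + (-3.2)·(-3.2) + (3.8)·(3.8) + (-1.2)·(-1.2)) / 4 = 50.8/4 = 12.7
  S[X_1,X_2] = ((3.8)·(1) + (-3.2)·(3) + (-3.2)·(-1) + (3.8)·(0) + (-1.2)·(-3)) / 4 = 1/4 = 0.25
  S[X_2,X_2] = ((1)·(1) + (3)·(3) + (-1)·(-1) + (0)·(0) + (-3)·(-3)) / 4 = 20/4 = 5

S is symmetric (S[j,i] = S[i,j]). Assembling:

S = [[12.7, 0.25],
 [0.25, 5]]


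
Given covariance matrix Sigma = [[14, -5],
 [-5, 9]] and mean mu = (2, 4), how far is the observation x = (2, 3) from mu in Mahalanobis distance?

Step 1 — centre the observation: (x - mu) = (0, -1).

Step 2 — invert Sigma. det(Sigma) = 14·9 - (-5)² = 101.
  Sigma^{-1} = (1/det) · [[d, -b], [-b, a]] = [[0.0891, 0.0495],
 [0.0495, 0.1386]].

Step 3 — form the quadratic (x - mu)^T · Sigma^{-1} · (x - mu):
  Sigma^{-1} · (x - mu) = (-0.0495, -0.1386).
  (x - mu)^T · [Sigma^{-1} · (x - mu)] = (0)·(-0.0495) + (-1)·(-0.1386) = 0.1386.

Step 4 — take square root: d = √(0.1386) ≈ 0.3723.

d(x, mu) = √(0.1386) ≈ 0.3723


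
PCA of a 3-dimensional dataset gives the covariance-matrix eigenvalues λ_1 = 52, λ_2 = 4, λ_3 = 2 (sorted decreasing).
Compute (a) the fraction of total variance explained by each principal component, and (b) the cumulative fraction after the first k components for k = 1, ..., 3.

Step 1 — total variance = trace(Sigma) = Σ λ_i = 52 + 4 + 2 = 58.

Step 2 — fraction explained by component i = λ_i / Σ λ:
  PC1: 52/58 = 0.8966
  PC2: 4/58 = 0.069
  PC3: 2/58 = 0.0345

Step 3 — cumulative fraction after k components = (λ_1 + ... + λ_k) / Σ λ:
  k = 1: 52/58 = 0.8966
  k = 2: (52 + 4)/58 = 56/58 = 0.9655
  k = 3: (52 + 4 + 2)/58 = 58/58 = 1

Summary (fraction, with percent):

explained: PC1 0.8966 (89.66%), PC2 0.069 (6.9%), PC3 0.0345 (3.45%);  cumulative: 0.8966, 0.9655, 1


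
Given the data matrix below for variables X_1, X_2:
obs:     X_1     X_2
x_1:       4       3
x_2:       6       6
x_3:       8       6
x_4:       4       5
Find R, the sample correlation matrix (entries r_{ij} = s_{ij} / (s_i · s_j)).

Step 1 — column means:
  mean(X_1) = (4 + 6 + 8 + 4) / 4 = 22/4 = 5.5
  mean(X_2) = (3 + 6 + 6 + 5) / 4 = 20/4 = 5

Step 2 — sample variances and covariances s[i,j] = (1/(n-1)) · Σ_k (x_{k,i} - mean_i) · (x_{k,j} - mean_j), with n-1 = 3:
  s[X_1,X_1] = ((-1.5)·(-1.5) + (0.5)·(0.5) + (2.5)·(2.5) + (-1.5)·(-1.5)) / 3 = 11/3 = 3.6667
  s[X_1,X_2] = ((-1.5)·(-2) + (0.5)·(1) + (2.5)·(1) + (-1.5)·(0)) / 3 = 6/3 = 2
  s[X_2,X_2] = ((-2)·(-2) + (1)·(1) + (1)·(1) + (0)·(0)) / 3 = 6/3 = 2
  Sample standard deviations s_i = √(s[i,i]):
  s(X_1) = √(3.6667) = 1.9149
  s(X_2) = √(2) = 1.4142

Step 3 — r_{ij} = s_{ij} / (s_i · s_j):
  r[X_1,X_1] = 1 (diagonal).
  r[X_1,X_2] = 2 / (1.9149 · 1.4142) = 2 / 2.708 = 0.7385
  r[X_2,X_2] = 1 (diagonal).

R is symmetric with unit diagonal. Assembling:

R = [[1, 0.7385],
 [0.7385, 1]]


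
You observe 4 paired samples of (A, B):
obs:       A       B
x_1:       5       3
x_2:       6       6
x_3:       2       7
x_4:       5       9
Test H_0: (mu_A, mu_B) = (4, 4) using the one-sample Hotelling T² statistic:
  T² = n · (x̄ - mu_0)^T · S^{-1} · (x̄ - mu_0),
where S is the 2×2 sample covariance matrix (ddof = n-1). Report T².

Step 1 — sample mean vector:
  mean(A) = (5 + 6 + 2 + 5) / 4 = 18/4 = 4.5
  mean(B) = (3 + 6 + 7 + 9) / 4 = 25/4 = 6.25
  x̄ = (4.5, 6.25),  deviation x̄ - mu_0 = (4.5, 6.25) - (4, 4) = (0.5, 2.25).

Step 2 — sample covariance matrix, S[i,j] = (1/(n-1)) · Σ_k (x_{k,i} - mean_i) · (x_{k,j} - mean_j), divisor n-1 = 3:
  S[A,A] = ((0.5)·(0.5) + (1.5)·(1.5) + (-2.5)·(-2.5) + (0.5)·(0.5)) / 3 = 9/3 = 3
  S[A,B] = ((0.5)·(-3.25) + (1.5)·(-0.25) + (-2.5)·(0.75) + (0.5)·(2.75)) / 3 = -2.5/3 = -0.8333
  S[B,B] = ((-3.25)·(-3.25) + (-0.25)·(-0.25) + (0.75)·(0.75) + (2.75)·(2.75)) / 3 = 18.75/3 = 6.25
  S = [[3, -0.8333],
 [-0.8333, 6.25]].

Step 3 — invert S. det(S) = 3·6.25 - (-0.8333)² = 18.0556.
  S^{-1} = (1/det) · [[d, -b], [-b, a]] = [[0.3462, 0.0462],
 [0.0462, 0.1662]].

Step 4 — quadratic form (x̄ - mu_0)^T · S^{-1} · (x̄ - mu_0):
  S^{-1} · (x̄ - mu_0) = (0.2769, 0.3969),
  (x̄ - mu_0)^T · [...] = (0.5)·(0.2769) + (2.25)·(0.3969) = 1.0315.

Step 5 — scale by n: T² = 4 · 1.0315 = 4.1262.

T² ≈ 4.1262


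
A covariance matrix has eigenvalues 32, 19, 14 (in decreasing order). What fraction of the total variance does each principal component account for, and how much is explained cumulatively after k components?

Step 1 — total variance = trace(Sigma) = Σ λ_i = 32 + 19 + 14 = 65.

Step 2 — fraction explained by component i = λ_i / Σ λ:
  PC1: 32/65 = 0.4923
  PC2: 19/65 = 0.2923
  PC3: 14/65 = 0.2154

Step 3 — cumulative fraction after k components = (λ_1 + ... + λ_k) / Σ λ:
  k = 1: 32/65 = 0.4923
  k = 2: (32 + 19)/65 = 51/65 = 0.7846
  k = 3: (32 + 19 + 14)/65 = 65/65 = 1

Summary (fraction, with percent):

explained: PC1 0.4923 (49.23%), PC2 0.2923 (29.23%), PC3 0.2154 (21.54%);  cumulative: 0.4923, 0.7846, 1


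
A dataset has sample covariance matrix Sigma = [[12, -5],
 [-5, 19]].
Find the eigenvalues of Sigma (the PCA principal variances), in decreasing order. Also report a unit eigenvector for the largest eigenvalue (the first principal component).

Step 1 — characteristic polynomial of 2×2 Sigma:
  det(Sigma - λI) = λ² - trace · λ + det = 0.
  trace = 12 + 19 = 31, det = 12·19 - (-5)² = 203.
Step 2 — discriminant:
  Δ = trace² - 4·det = 961 - 812 = 149.
Step 3 — eigenvalues:
  λ = (trace ± √Δ)/2 = (31 ± 12.2066)/2,
  λ_1 = 21.6033,  λ_2 = 9.3967.

Step 4 — unit eigenvector for λ_1: solve (Sigma - λ_1 I)v = 0. First row:
  (12 - 21.6033)·v_x + (-5)·v_y = 0, i.e. (-9.6033)·v_x + (-5)·v_y = 0,
  so v ∝ (b, λ_1 - a) = (-5, 9.6033); multiply by -1 so the first entry is positive: u = (5, -9.6033).
  ||u|| = √((5)² + (-9.6033)²) = √(117.2229) ≈ 10.827,
  v_1 = u/||u|| ≈ (0.4618, -0.887) (||v_1|| = 1).

λ_1 = 21.6033,  λ_2 = 9.3967;  v_1 ≈ (0.4618, -0.887)


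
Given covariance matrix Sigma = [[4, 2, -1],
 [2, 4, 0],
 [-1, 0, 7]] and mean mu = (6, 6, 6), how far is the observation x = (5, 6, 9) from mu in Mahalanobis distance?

Step 1 — centre the observation: (x - mu) = (-1, 0, 3).

Step 2 — invert Sigma (cofactor / det for 3×3, or solve directly):
  Sigma^{-1} = [[0.35, -0.175, 0.05],
 [-0.175, 0.3375, -0.025],
 [0.05, -0.025, 0.15]].

Step 3 — form the quadratic (x - mu)^T · Sigma^{-1} · (x - mu):
  Sigma^{-1} · (x - mu) = (-0.2, 0.1, 0.4).
  (x - mu)^T · [Sigma^{-1} · (x - mu)] = (-1)·(-0.2) + (0)·(0.1) + (3)·(0.4) = 1.4.

Step 4 — take square root: d = √(1.4) ≈ 1.1832.

d(x, mu) = √(1.4) ≈ 1.1832


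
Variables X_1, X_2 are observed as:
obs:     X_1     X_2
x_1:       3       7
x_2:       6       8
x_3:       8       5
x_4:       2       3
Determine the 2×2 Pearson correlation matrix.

Step 1 — column means:
  mean(X_1) = (3 + 6 + 8 + 2) / 4 = 19/4 = 4.75
  mean(X_2) = (7 + 8 + 5 + 3) / 4 = 23/4 = 5.75

Step 2 — sample variances and covariances s[i,j] = (1/(n-1)) · Σ_k (x_{k,i} - mean_i) · (x_{k,j} - mean_j), with n-1 = 3:
  s[X_1,X_1] = ((-1.75)·(-1.75) + (1.25)·(1.25) + (3.25)·(3.25) + (-2.75)·(-2.75)) / 3 = 22.75/3 = 7.5833
  s[X_1,X_2] = ((-1.75)·(1.25) + (1.25)·(2.25) + (3.25)·(-0.75) + (-2.75)·(-2.75)) / 3 = 5.75/3 = 1.9167
  s[X_2,X_2] = ((1.25)·(1.25) + (2.25)·(2.25) + (-0.75)·(-0.75) + (-2.75)·(-2.75)) / 3 = 14.75/3 = 4.9167
  Sample standard deviations s_i = √(s[i,i]):
  s(X_1) = √(7.5833) = 2.7538
  s(X_2) = √(4.9167) = 2.2174

Step 3 — r_{ij} = s_{ij} / (s_i · s_j):
  r[X_1,X_1] = 1 (diagonal).
  r[X_1,X_2] = 1.9167 / (2.7538 · 2.2174) = 1.9167 / 6.1061 = 0.3139
  r[X_2,X_2] = 1 (diagonal).

R is symmetric with unit diagonal. Assembling:

R = [[1, 0.3139],
 [0.3139, 1]]


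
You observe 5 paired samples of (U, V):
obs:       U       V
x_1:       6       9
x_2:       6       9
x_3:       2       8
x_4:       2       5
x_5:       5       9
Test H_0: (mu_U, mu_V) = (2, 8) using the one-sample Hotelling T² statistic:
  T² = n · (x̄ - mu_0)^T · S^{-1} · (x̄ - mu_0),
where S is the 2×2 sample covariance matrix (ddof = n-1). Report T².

Step 1 — sample mean vector:
  mean(U) = (6 + 6 + 2 + 2 + 5) / 5 = 21/5 = 4.2
  mean(V) = (9 + 9 + 8 + 5 + 9) / 5 = 40/5 = 8
  x̄ = (4.2, 8),  deviation x̄ - mu_0 = (4.2, 8) - (2, 8) = (2.2, 0).

Step 2 — sample covariance matrix, S[i,j] = (1/(n-1)) · Σ_k (x_{k,i} - mean_i) · (x_{k,j} - mean_j), divisor n-1 = 4:
  S[U,U] = ((1.8)·(1.8) + (1.8)·(1.8) + (-2.2)·(-2.2) + (-2.2)·(-2.2) + (0.8)·(0.8)) / 4 = 16.8/4 = 4.2
  S[U,V] = ((1.8)·(1) + (1.8)·(1) + (-2.2)·(0) + (-2.2)·(-3) + (0.8)·(1)) / 4 = 11/4 = 2.75
  S[V,V] = ((1)·(1) + (1)·(1) + (0)·(0) + (-3)·(-3) + (1)·(1)) / 4 = 12/4 = 3
  S = [[4.2, 2.75],
 [2.75, 3]].

Step 3 — invert S. det(S) = 4.2·3 - (2.75)² = 5.0375.
  S^{-1} = (1/det) · [[d, -b], [-b, a]] = [[0.5955, -0.5459],
 [-0.5459, 0.8337]].

Step 4 — quadratic form (x̄ - mu_0)^T · S^{-1} · (x̄ - mu_0):
  S^{-1} · (x̄ - mu_0) = (1.3102, -1.201),
  (x̄ - mu_0)^T · [...] = (2.2)·(1.3102) + (0)·(-1.201) = 2.8824.

Step 5 — scale by n: T² = 5 · 2.8824 = 14.4119.

T² ≈ 14.4119


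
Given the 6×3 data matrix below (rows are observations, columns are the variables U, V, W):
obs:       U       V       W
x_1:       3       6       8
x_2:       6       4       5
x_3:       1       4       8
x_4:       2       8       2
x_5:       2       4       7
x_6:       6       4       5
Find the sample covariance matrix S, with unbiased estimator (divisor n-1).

Step 1 — column means:
  mean(U) = (3 + 6 + 1 + 2 + 2 + 6) / 6 = 20/6 = 3.3333
  mean(V) = (6 + 4 + 4 + 8 + 4 + 4) / 6 = 30/6 = 5
  mean(W) = (8 + 5 + 8 + 2 + 7 + 5) / 6 = 35/6 = 5.8333

Step 2 — sample covariance S[i,j] = (1/(n-1)) · Σ_k (x_{k,i} - mean_i) · (x_{k,j} - mean_j), with n-1 = 5.
  S[U,U] = ((-0.3333)·(-0.3333) + (2.6667)·(2.6667) + (-2.3333)·(-2.3333) + (-1.3333)·(-1.3333) + (-1.3333)·(-1.3333) + (2.6667)·(2.6667)) / 5 = 23.3333/5 = 4.6667
  S[U,V] = ((-0.3333)·(1) + (2.6667)·(-1) + (-2.3333)·(-1) + (-1.3333)·(3) + (-1.3333)·(-1) + (2.6667)·(-1)) / 5 = -6/5 = -1.2
  S[U,W] = ((-0.3333)·(2.1667) + (2.6667)·(-0.8333) + (-2.3333)·(2.1667) + (-1.3333)·(-3.8333) + (-1.3333)·(1.1667) + (2.6667)·(-0.8333)) / 5 = -6.6667/5 = -1.3333
  S[V,V] = ((1)·(1) + (-1)·(-1) + (-1)·(-1) + (3)·(3) + (-1)·(-1) + (-1)·(-1)) / 5 = 14/5 = 2.8
  S[V,W] = ((1)·(2.1667) + (-1)·(-0.8333) + (-1)·(2.1667) + (3)·(-3.8333) + (-1)·(1.1667) + (-1)·(-0.8333)) / 5 = -11/5 = -2.2
  S[W,W] = ((2.1667)·(2.1667) + (-0.8333)·(-0.8333) + (2.1667)·(2.1667) + (-3.8333)·(-3.8333) + (1.1667)·(1.1667) + (-0.8333)·(-0.8333)) / 5 = 26.8333/5 = 5.3667

S is symmetric (S[j,i] = S[i,j]). Assembling:

S = [[4.6667, -1.2, -1.3333],
 [-1.2, 2.8, -2.2],
 [-1.3333, -2.2, 5.3667]]


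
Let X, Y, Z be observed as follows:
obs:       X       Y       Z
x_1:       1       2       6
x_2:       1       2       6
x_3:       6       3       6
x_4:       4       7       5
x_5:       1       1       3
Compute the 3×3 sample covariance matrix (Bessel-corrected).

Step 1 — column means:
  mean(X) = (1 + 1 + 6 + 4 + 1) / 5 = 13/5 = 2.6
  mean(Y) = (2 + 2 + 3 + 7 + 1) / 5 = 15/5 = 3
  mean(Z) = (6 + 6 + 6 + 5 + 3) / 5 = 26/5 = 5.2

Step 2 — sample covariance S[i,j] = (1/(n-1)) · Σ_k (x_{k,i} - mean_i) · (x_{k,j} - mean_j), with n-1 = 4.
  S[X,X] = ((-1.6)·(-1.6) + (-1.6)·(-1.6) + (3.4)·(3.4) + (1.4)·(1.4) + (-1.6)·(-1.6)) / 4 = 21.2/4 = 5.3
  S[X,Y] = ((-1.6)·(-1) + (-1.6)·(-1) + (3.4)·(0) + (1.4)·(4) + (-1.6)·(-2)) / 4 = 12/4 = 3
  S[X,Z] = ((-1.6)·(0.8) + (-1.6)·(0.8) + (3.4)·(0.8) + (1.4)·(-0.2) + (-1.6)·(-2.2)) / 4 = 3.4/4 = 0.85
  S[Y,Y] = ((-1)·(-1) + (-1)·(-1) + (0)·(0) + (4)·(4) + (-2)·(-2)) / 4 = 22/4 = 5.5
  S[Y,Z] = ((-1)·(0.8) + (-1)·(0.8) + (0)·(0.8) + (4)·(-0.2) + (-2)·(-2.2)) / 4 = 2/4 = 0.5
  S[Z,Z] = ((0.8)·(0.8) + (0.8)·(0.8) + (0.8)·(0.8) + (-0.2)·(-0.2) + (-2.2)·(-2.2)) / 4 = 6.8/4 = 1.7

S is symmetric (S[j,i] = S[i,j]). Assembling:

S = [[5.3, 3, 0.85],
 [3, 5.5, 0.5],
 [0.85, 0.5, 1.7]]


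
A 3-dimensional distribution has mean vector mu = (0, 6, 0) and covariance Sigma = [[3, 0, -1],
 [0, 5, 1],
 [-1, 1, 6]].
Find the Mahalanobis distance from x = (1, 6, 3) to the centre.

Step 1 — centre the observation: (x - mu) = (1, 0, 3).

Step 2 — invert Sigma (cofactor / det for 3×3, or solve directly):
  Sigma^{-1} = [[0.3537, -0.0122, 0.061],
 [-0.0122, 0.2073, -0.0366],
 [0.061, -0.0366, 0.1829]].

Step 3 — form the quadratic (x - mu)^T · Sigma^{-1} · (x - mu):
  Sigma^{-1} · (x - mu) = (0.5366, -0.122, 0.6098).
  (x - mu)^T · [Sigma^{-1} · (x - mu)] = (1)·(0.5366) + (0)·(-0.122) + (3)·(0.6098) = 2.3659.

Step 4 — take square root: d = √(2.3659) ≈ 1.5381.

d(x, mu) = √(2.3659) ≈ 1.5381


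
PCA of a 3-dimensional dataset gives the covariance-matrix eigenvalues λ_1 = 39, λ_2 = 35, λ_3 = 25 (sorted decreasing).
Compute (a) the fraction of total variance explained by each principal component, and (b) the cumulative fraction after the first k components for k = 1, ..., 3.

Step 1 — total variance = trace(Sigma) = Σ λ_i = 39 + 35 + 25 = 99.

Step 2 — fraction explained by component i = λ_i / Σ λ:
  PC1: 39/99 = 0.3939
  PC2: 35/99 = 0.3535
  PC3: 25/99 = 0.2525

Step 3 — cumulative fraction after k components = (λ_1 + ... + λ_k) / Σ λ:
  k = 1: 39/99 = 0.3939
  k = 2: (39 + 35)/99 = 74/99 = 0.7475
  k = 3: (39 + 35 + 25)/99 = 99/99 = 1

Summary (fraction, with percent):

explained: PC1 0.3939 (39.39%), PC2 0.3535 (35.35%), PC3 0.2525 (25.25%);  cumulative: 0.3939, 0.7475, 1


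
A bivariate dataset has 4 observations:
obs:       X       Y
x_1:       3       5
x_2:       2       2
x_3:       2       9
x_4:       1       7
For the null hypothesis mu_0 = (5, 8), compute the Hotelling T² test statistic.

Step 1 — sample mean vector:
  mean(X) = (3 + 2 + 2 + 1) / 4 = 8/4 = 2
  mean(Y) = (5 + 2 + 9 + 7) / 4 = 23/4 = 5.75
  x̄ = (2, 5.75),  deviation x̄ - mu_0 = (2, 5.75) - (5, 8) = (-3, -2.25).

Step 2 — sample covariance matrix, S[i,j] = (1/(n-1)) · Σ_k (x_{k,i} - mean_i) · (x_{k,j} - mean_j), divisor n-1 = 3:
  S[X,X] = ((1)·(1) + (0)·(0) + (0)·(0) + (-1)·(-1)) / 3 = 2/3 = 0.6667
  S[X,Y] = ((1)·(-0.75) + (0)·(-3.75) + (0)·(3.25) + (-1)·(1.25)) / 3 = -2/3 = -0.6667
  S[Y,Y] = ((-0.75)·(-0.75) + (-3.75)·(-3.75) + (3.25)·(3.25) + (1.25)·(1.25)) / 3 = 26.75/3 = 8.9167
  S = [[0.6667, -0.6667],
 [-0.6667, 8.9167]].

Step 3 — invert S. det(S) = 0.6667·8.9167 - (-0.6667)² = 5.5.
  S^{-1} = (1/det) · [[d, -b], [-b, a]] = [[1.6212, 0.1212],
 [0.1212, 0.1212]].

Step 4 — quadratic form (x̄ - mu_0)^T · S^{-1} · (x̄ - mu_0):
  S^{-1} · (x̄ - mu_0) = (-5.1364, -0.6364),
  (x̄ - mu_0)^T · [...] = (-3)·(-5.1364) + (-2.25)·(-0.6364) = 16.8409.

Step 5 — scale by n: T² = 4 · 16.8409 = 67.3636.

T² ≈ 67.3636


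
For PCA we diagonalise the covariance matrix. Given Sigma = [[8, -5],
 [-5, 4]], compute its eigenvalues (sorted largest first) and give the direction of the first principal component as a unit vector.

Step 1 — characteristic polynomial of 2×2 Sigma:
  det(Sigma - λI) = λ² - trace · λ + det = 0.
  trace = 8 + 4 = 12, det = 8·4 - (-5)² = 7.
Step 2 — discriminant:
  Δ = trace² - 4·det = 144 - 28 = 116.
Step 3 — eigenvalues:
  λ = (trace ± √Δ)/2 = (12 ± 10.7703)/2,
  λ_1 = 11.3852,  λ_2 = 0.6148.

Step 4 — unit eigenvector for λ_1: solve (Sigma - λ_1 I)v = 0. First row:
  (8 - 11.3852)·v_x + (-5)·v_y = 0, i.e. (-3.3852)·v_x + (-5)·v_y = 0,
  so v ∝ (b, λ_1 - a) = (-5, 3.3852); multiply by -1 so the first entry is positive: u = (5, -3.3852).
  ||u|| = √((5)² + (-3.3852)²) = √(36.4593) ≈ 6.0382,
  v_1 = u/||u|| ≈ (0.8281, -0.5606) (||v_1|| = 1).

λ_1 = 11.3852,  λ_2 = 0.6148;  v_1 ≈ (0.8281, -0.5606)


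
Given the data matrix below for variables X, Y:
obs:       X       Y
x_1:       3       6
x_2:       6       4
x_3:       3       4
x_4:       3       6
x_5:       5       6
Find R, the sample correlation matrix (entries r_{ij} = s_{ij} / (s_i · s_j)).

Step 1 — column means:
  mean(X) = (3 + 6 + 3 + 3 + 5) / 5 = 20/5 = 4
  mean(Y) = (6 + 4 + 4 + 6 + 6) / 5 = 26/5 = 5.2

Step 2 — sample variances and covariances s[i,j] = (1/(n-1)) · Σ_k (x_{k,i} - mean_i) · (x_{k,j} - mean_j), with n-1 = 4:
  s[X,X] = ((-1)·(-1) + (2)·(2) + (-1)·(-1) + (-1)·(-1) + (1)·(1)) / 4 = 8/4 = 2
  s[X,Y] = ((-1)·(0.8) + (2)·(-1.2) + (-1)·(-1.2) + (-1)·(0.8) + (1)·(0.8)) / 4 = -2/4 = -0.5
  s[Y,Y] = ((0.8)·(0.8) + (-1.2)·(-1.2) + (-1.2)·(-1.2) + (0.8)·(0.8) + (0.8)·(0.8)) / 4 = 4.8/4 = 1.2
  Sample standard deviations s_i = √(s[i,i]):
  s(X) = √(2) = 1.4142
  s(Y) = √(1.2) = 1.0954

Step 3 — r_{ij} = s_{ij} / (s_i · s_j):
  r[X,X] = 1 (diagonal).
  r[X,Y] = -0.5 / (1.4142 · 1.0954) = -0.5 / 1.5492 = -0.3227
  r[Y,Y] = 1 (diagonal).

R is symmetric with unit diagonal. Assembling:

R = [[1, -0.3227],
 [-0.3227, 1]]


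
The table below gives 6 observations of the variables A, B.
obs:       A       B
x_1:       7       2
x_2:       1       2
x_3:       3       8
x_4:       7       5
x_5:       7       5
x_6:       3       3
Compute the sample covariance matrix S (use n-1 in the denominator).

Step 1 — column means:
  mean(A) = (7 + 1 + 3 + 7 + 7 + 3) / 6 = 28/6 = 4.6667
  mean(B) = (2 + 2 + 8 + 5 + 5 + 3) / 6 = 25/6 = 4.1667

Step 2 — sample covariance S[i,j] = (1/(n-1)) · Σ_k (x_{k,i} - mean_i) · (x_{k,j} - mean_j), with n-1 = 5.
  S[A,A] = ((2.3333)·(2.3333) + (-3.6667)·(-3.6667) + (-1.6667)·(-1.6667) + (2.3333)·(2.3333) + (2.3333)·(2.3333) + (-1.6667)·(-1.6667)) / 5 = 35.3333/5 = 7.0667
  S[A,B] = ((2.3333)·(-2.1667) + (-3.6667)·(-2.1667) + (-1.6667)·(3.8333) + (2.3333)·(0.8333) + (2.3333)·(0.8333) + (-1.6667)·(-1.1667)) / 5 = 2.3333/5 = 0.4667
  S[B,B] = ((-2.1667)·(-2.1667) + (-2.1667)·(-2.1667) + (3.8333)·(3.8333) + (0.8333)·(0.8333) + (0.8333)·(0.8333) + (-1.1667)·(-1.1667)) / 5 = 26.8333/5 = 5.3667

S is symmetric (S[j,i] = S[i,j]). Assembling:

S = [[7.0667, 0.4667],
 [0.4667, 5.3667]]


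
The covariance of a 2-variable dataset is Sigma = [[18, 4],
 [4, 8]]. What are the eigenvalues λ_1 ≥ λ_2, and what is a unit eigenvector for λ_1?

Step 1 — characteristic polynomial of 2×2 Sigma:
  det(Sigma - λI) = λ² - trace · λ + det = 0.
  trace = 18 + 8 = 26, det = 18·8 - (4)² = 128.
Step 2 — discriminant:
  Δ = trace² - 4·det = 676 - 512 = 164.
Step 3 — eigenvalues:
  λ = (trace ± √Δ)/2 = (26 ± 12.8062)/2,
  λ_1 = 19.4031,  λ_2 = 6.5969.

Step 4 — unit eigenvector for λ_1: solve (Sigma - λ_1 I)v = 0. First row:
  (18 - 19.4031)·v_x + (4)·v_y = 0, i.e. (-1.4031)·v_x + (4)·v_y = 0,
  so v ∝ (b, λ_1 - a) = (4, 1.4031) = u.
  ||u|| = √((4)² + (1.4031)²) = √(17.9688) ≈ 4.239,
  v_1 = u/||u|| ≈ (0.9436, 0.331) (||v_1|| = 1).

λ_1 = 19.4031,  λ_2 = 6.5969;  v_1 ≈ (0.9436, 0.331)


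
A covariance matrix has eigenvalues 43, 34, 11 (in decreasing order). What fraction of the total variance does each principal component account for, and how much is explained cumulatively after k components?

Step 1 — total variance = trace(Sigma) = Σ λ_i = 43 + 34 + 11 = 88.

Step 2 — fraction explained by component i = λ_i / Σ λ:
  PC1: 43/88 = 0.4886
  PC2: 34/88 = 0.3864
  PC3: 11/88 = 0.125

Step 3 — cumulative fraction after k components = (λ_1 + ... + λ_k) / Σ λ:
  k = 1: 43/88 = 0.4886
  k = 2: (43 + 34)/88 = 77/88 = 0.875
  k = 3: (43 + 34 + 11)/88 = 88/88 = 1

Summary (fraction, with percent):

explained: PC1 0.4886 (48.86%), PC2 0.3864 (38.64%), PC3 0.125 (12.5%);  cumulative: 0.4886, 0.875, 1


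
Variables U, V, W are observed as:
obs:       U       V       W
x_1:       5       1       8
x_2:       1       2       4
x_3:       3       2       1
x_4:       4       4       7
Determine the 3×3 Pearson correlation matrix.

Step 1 — column means:
  mean(U) = (5 + 1 + 3 + 4) / 4 = 13/4 = 3.25
  mean(V) = (1 + 2 + 2 + 4) / 4 = 9/4 = 2.25
  mean(W) = (8 + 4 + 1 + 7) / 4 = 20/4 = 5

Step 2 — sample variances and covariances s[i,j] = (1/(n-1)) · Σ_k (x_{k,i} - mean_i) · (x_{k,j} - mean_j), with n-1 = 3:
  s[U,U] = ((1.75)·(1.75) + (-2.25)·(-2.25) + (-0.25)·(-0.25) + (0.75)·(0.75)) / 3 = 8.75/3 = 2.9167
  s[U,V] = ((1.75)·(-1.25) + (-2.25)·(-0.25) + (-0.25)·(-0.25) + (0.75)·(1.75)) / 3 = -0.25/3 = -0.0833
  s[U,W] = ((1.75)·(3) + (-2.25)·(-1) + (-0.25)·(-4) + (0.75)·(2)) / 3 = 10/3 = 3.3333
  s[V,V] = ((-1.25)·(-1.25) + (-0.25)·(-0.25) + (-0.25)·(-0.25) + (1.75)·(1.75)) / 3 = 4.75/3 = 1.5833
  s[V,W] = ((-1.25)·(3) + (-0.25)·(-1) + (-0.25)·(-4) + (1.75)·(2)) / 3 = 1/3 = 0.3333
  s[W,W] = ((3)·(3) + (-1)·(-1) + (-4)·(-4) + (2)·(2)) / 3 = 30/3 = 10
  Sample standard deviations s_i = √(s[i,i]):
  s(U) = √(2.9167) = 1.7078
  s(V) = √(1.5833) = 1.2583
  s(W) = √(10) = 3.1623

Step 3 — r_{ij} = s_{ij} / (s_i · s_j):
  r[U,U] = 1 (diagonal).
  r[U,V] = -0.0833 / (1.7078 · 1.2583) = -0.0833 / 2.149 = -0.0388
  r[U,W] = 3.3333 / (1.7078 · 3.1623) = 3.3333 / 5.4006 = 0.6172
  r[V,V] = 1 (diagonal).
  r[V,W] = 0.3333 / (1.2583 · 3.1623) = 0.3333 / 3.9791 = 0.0838
  r[W,W] = 1 (diagonal).

R is symmetric with unit diagonal. Assembling:

R = [[1, -0.0388, 0.6172],
 [-0.0388, 1, 0.0838],
 [0.6172, 0.0838, 1]]


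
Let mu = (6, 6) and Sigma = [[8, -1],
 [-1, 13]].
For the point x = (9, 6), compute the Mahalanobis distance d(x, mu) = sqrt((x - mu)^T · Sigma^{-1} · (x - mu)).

Step 1 — centre the observation: (x - mu) = (3, 0).

Step 2 — invert Sigma. det(Sigma) = 8·13 - (-1)² = 103.
  Sigma^{-1} = (1/det) · [[d, -b], [-b, a]] = [[0.1262, 0.0097],
 [0.0097, 0.0777]].

Step 3 — form the quadratic (x - mu)^T · Sigma^{-1} · (x - mu):
  Sigma^{-1} · (x - mu) = (0.3786, 0.0291).
  (x - mu)^T · [Sigma^{-1} · (x - mu)] = (3)·(0.3786) + (0)·(0.0291) = 1.1359.

Step 4 — take square root: d = √(1.1359) ≈ 1.0658.

d(x, mu) = √(1.1359) ≈ 1.0658


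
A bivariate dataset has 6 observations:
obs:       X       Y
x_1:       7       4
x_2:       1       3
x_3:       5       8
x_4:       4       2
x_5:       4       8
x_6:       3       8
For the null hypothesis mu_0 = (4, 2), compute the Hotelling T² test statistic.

Step 1 — sample mean vector:
  mean(X) = (7 + 1 + 5 + 4 + 4 + 3) / 6 = 24/6 = 4
  mean(Y) = (4 + 3 + 8 + 2 + 8 + 8) / 6 = 33/6 = 5.5
  x̄ = (4, 5.5),  deviation x̄ - mu_0 = (4, 5.5) - (4, 2) = (0, 3.5).

Step 2 — sample covariance matrix, S[i,j] = (1/(n-1)) · Σ_k (x_{k,i} - mean_i) · (x_{k,j} - mean_j), divisor n-1 = 5:
  S[X,X] = ((3)·(3) + (-3)·(-3) + (1)·(1) + (0)·(0) + (0)·(0) + (-1)·(-1)) / 5 = 20/5 = 4
  S[X,Y] = ((3)·(-1.5) + (-3)·(-2.5) + (1)·(2.5) + (0)·(-3.5) + (0)·(2.5) + (-1)·(2.5)) / 5 = 3/5 = 0.6
  S[Y,Y] = ((-1.5)·(-1.5) + (-2.5)·(-2.5) + (2.5)·(2.5) + (-3.5)·(-3.5) + (2.5)·(2.5) + (2.5)·(2.5)) / 5 = 39.5/5 = 7.9
  S = [[4, 0.6],
 [0.6, 7.9]].

Step 3 — invert S. det(S) = 4·7.9 - (0.6)² = 31.24.
  S^{-1} = (1/det) · [[d, -b], [-b, a]] = [[0.2529, -0.0192],
 [-0.0192, 0.128]].

Step 4 — quadratic form (x̄ - mu_0)^T · S^{-1} · (x̄ - mu_0):
  S^{-1} · (x̄ - mu_0) = (-0.0672, 0.4481),
  (x̄ - mu_0)^T · [...] = (0)·(-0.0672) + (3.5)·(0.4481) = 1.5685.

Step 5 — scale by n: T² = 6 · 1.5685 = 9.411.

T² ≈ 9.411


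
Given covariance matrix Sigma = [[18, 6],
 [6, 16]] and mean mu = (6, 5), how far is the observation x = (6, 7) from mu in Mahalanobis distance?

Step 1 — centre the observation: (x - mu) = (0, 2).

Step 2 — invert Sigma. det(Sigma) = 18·16 - (6)² = 252.
  Sigma^{-1} = (1/det) · [[d, -b], [-b, a]] = [[0.0635, -0.0238],
 [-0.0238, 0.0714]].

Step 3 — form the quadratic (x - mu)^T · Sigma^{-1} · (x - mu):
  Sigma^{-1} · (x - mu) = (-0.0476, 0.1429).
  (x - mu)^T · [Sigma^{-1} · (x - mu)] = (0)·(-0.0476) + (2)·(0.1429) = 0.2857.

Step 4 — take square root: d = √(0.2857) ≈ 0.5345.

d(x, mu) = √(0.2857) ≈ 0.5345


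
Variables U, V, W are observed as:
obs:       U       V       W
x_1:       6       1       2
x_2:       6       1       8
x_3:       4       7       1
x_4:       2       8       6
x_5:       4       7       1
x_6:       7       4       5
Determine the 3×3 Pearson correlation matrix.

Step 1 — column means:
  mean(U) = (6 + 6 + 4 + 2 + 4 + 7) / 6 = 29/6 = 4.8333
  mean(V) = (1 + 1 + 7 + 8 + 7 + 4) / 6 = 28/6 = 4.6667
  mean(W) = (2 + 8 + 1 + 6 + 1 + 5) / 6 = 23/6 = 3.8333

Step 2 — sample variances and covariances s[i,j] = (1/(n-1)) · Σ_k (x_{k,i} - mean_i) · (x_{k,j} - mean_j), with n-1 = 5:
  s[U,U] = ((1.1667)·(1.1667) + (1.1667)·(1.1667) + (-0.8333)·(-0.8333) + (-2.8333)·(-2.8333) + (-0.8333)·(-0.8333) + (2.1667)·(2.1667)) / 5 = 16.8333/5 = 3.3667
  s[U,V] = ((1.1667)·(-3.6667) + (1.1667)·(-3.6667) + (-0.8333)·(2.3333) + (-2.8333)·(3.3333) + (-0.8333)·(2.3333) + (2.1667)·(-0.6667)) / 5 = -23.3333/5 = -4.6667
  s[U,W] = ((1.1667)·(-1.8333) + (1.1667)·(4.1667) + (-0.8333)·(-2.8333) + (-2.8333)·(2.1667) + (-0.8333)·(-2.8333) + (2.1667)·(1.1667)) / 5 = 3.8333/5 = 0.7667
  s[V,V] = ((-3.6667)·(-3.6667) + (-3.6667)·(-3.6667) + (2.3333)·(2.3333) + (3.3333)·(3.3333) + (2.3333)·(2.3333) + (-0.6667)·(-0.6667)) / 5 = 49.3333/5 = 9.8667
  s[V,W] = ((-3.6667)·(-1.8333) + (-3.6667)·(4.1667) + (2.3333)·(-2.8333) + (3.3333)·(2.1667) + (2.3333)·(-2.8333) + (-0.6667)·(1.1667)) / 5 = -15.3333/5 = -3.0667
  s[W,W] = ((-1.8333)·(-1.8333) + (4.1667)·(4.1667) + (-2.8333)·(-2.8333) + (2.1667)·(2.1667) + (-2.8333)·(-2.8333) + (1.1667)·(1.1667)) / 5 = 42.8333/5 = 8.5667
  Sample standard deviations s_i = √(s[i,i]):
  s(U) = √(3.3667) = 1.8348
  s(V) = √(9.8667) = 3.1411
  s(W) = √(8.5667) = 2.9269

Step 3 — r_{ij} = s_{ij} / (s_i · s_j):
  r[U,U] = 1 (diagonal).
  r[U,V] = -4.6667 / (1.8348 · 3.1411) = -4.6667 / 5.7635 = -0.8097
  r[U,W] = 0.7667 / (1.8348 · 2.9269) = 0.7667 / 5.3704 = 0.1428
  r[V,V] = 1 (diagonal).
  r[V,W] = -3.0667 / (3.1411 · 2.9269) = -3.0667 / 9.1937 = -0.3336
  r[W,W] = 1 (diagonal).

R is symmetric with unit diagonal. Assembling:

R = [[1, -0.8097, 0.1428],
 [-0.8097, 1, -0.3336],
 [0.1428, -0.3336, 1]]


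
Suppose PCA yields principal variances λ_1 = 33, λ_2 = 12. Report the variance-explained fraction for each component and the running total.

Step 1 — total variance = trace(Sigma) = Σ λ_i = 33 + 12 = 45.

Step 2 — fraction explained by component i = λ_i / Σ λ:
  PC1: 33/45 = 0.7333
  PC2: 12/45 = 0.2667

Step 3 — cumulative fraction after k components = (λ_1 + ... + λ_k) / Σ λ:
  k = 1: 33/45 = 0.7333
  k = 2: (33 + 12)/45 = 45/45 = 1

Summary (fraction, with percent):

explained: PC1 0.7333 (73.33%), PC2 0.2667 (26.67%);  cumulative: 0.7333, 1


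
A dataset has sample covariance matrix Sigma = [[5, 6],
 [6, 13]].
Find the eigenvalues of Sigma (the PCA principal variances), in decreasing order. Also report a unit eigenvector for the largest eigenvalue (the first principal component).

Step 1 — characteristic polynomial of 2×2 Sigma:
  det(Sigma - λI) = λ² - trace · λ + det = 0.
  trace = 5 + 13 = 18, det = 5·13 - (6)² = 29.
Step 2 — discriminant:
  Δ = trace² - 4·det = 324 - 116 = 208.
Step 3 — eigenvalues:
  λ = (trace ± √Δ)/2 = (18 ± 14.4222)/2,
  λ_1 = 16.2111,  λ_2 = 1.7889.

Step 4 — unit eigenvector for λ_1: solve (Sigma - λ_1 I)v = 0. First row:
  (5 - 16.2111)·v_x + (6)·v_y = 0, i.e. (-11.2111)·v_x + (6)·v_y = 0,
  so v ∝ (b, λ_1 - a) = (6, 11.2111) = u.
  ||u|| = √((6)² + (11.2111)²) = √(161.6888) ≈ 12.7157,
  v_1 = u/||u|| ≈ (0.4719, 0.8817) (||v_1|| = 1).

λ_1 = 16.2111,  λ_2 = 1.7889;  v_1 ≈ (0.4719, 0.8817)


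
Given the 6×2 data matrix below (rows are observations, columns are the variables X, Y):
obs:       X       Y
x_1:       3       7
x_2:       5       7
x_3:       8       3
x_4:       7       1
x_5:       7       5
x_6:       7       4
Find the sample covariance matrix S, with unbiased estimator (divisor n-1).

Step 1 — column means:
  mean(X) = (3 + 5 + 8 + 7 + 7 + 7) / 6 = 37/6 = 6.1667
  mean(Y) = (7 + 7 + 3 + 1 + 5 + 4) / 6 = 27/6 = 4.5

Step 2 — sample covariance S[i,j] = (1/(n-1)) · Σ_k (x_{k,i} - mean_i) · (x_{k,j} - mean_j), with n-1 = 5.
  S[X,X] = ((-3.1667)·(-3.1667) + (-1.1667)·(-1.1667) + (1.8333)·(1.8333) + (0.8333)·(0.8333) + (0.8333)·(0.8333) + (0.8333)·(0.8333)) / 5 = 16.8333/5 = 3.3667
  S[X,Y] = ((-3.1667)·(2.5) + (-1.1667)·(2.5) + (1.8333)·(-1.5) + (0.8333)·(-3.5) + (0.8333)·(0.5) + (0.8333)·(-0.5)) / 5 = -16.5/5 = -3.3
  S[Y,Y] = ((2.5)·(2.5) + (2.5)·(2.5) + (-1.5)·(-1.5) + (-3.5)·(-3.5) + (0.5)·(0.5) + (-0.5)·(-0.5)) / 5 = 27.5/5 = 5.5

S is symmetric (S[j,i] = S[i,j]). Assembling:

S = [[3.3667, -3.3],
 [-3.3, 5.5]]


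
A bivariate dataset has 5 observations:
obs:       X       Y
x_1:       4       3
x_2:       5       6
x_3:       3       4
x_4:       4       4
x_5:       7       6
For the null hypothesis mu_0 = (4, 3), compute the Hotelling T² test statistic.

Step 1 — sample mean vector:
  mean(X) = (4 + 5 + 3 + 4 + 7) / 5 = 23/5 = 4.6
  mean(Y) = (3 + 6 + 4 + 4 + 6) / 5 = 23/5 = 4.6
  x̄ = (4.6, 4.6),  deviation x̄ - mu_0 = (4.6, 4.6) - (4, 3) = (0.6, 1.6).

Step 2 — sample covariance matrix, S[i,j] = (1/(n-1)) · Σ_k (x_{k,i} - mean_i) · (x_{k,j} - mean_j), divisor n-1 = 4:
  S[X,X] = ((-0.6)·(-0.6) + (0.4)·(0.4) + (-1.6)·(-1.6) + (-0.6)·(-0.6) + (2.4)·(2.4)) / 4 = 9.2/4 = 2.3
  S[X,Y] = ((-0.6)·(-1.6) + (0.4)·(1.4) + (-1.6)·(-0.6) + (-0.6)·(-0.6) + (2.4)·(1.4)) / 4 = 6.2/4 = 1.55
  S[Y,Y] = ((-1.6)·(-1.6) + (1.4)·(1.4) + (-0.6)·(-0.6) + (-0.6)·(-0.6) + (1.4)·(1.4)) / 4 = 7.2/4 = 1.8
  S = [[2.3, 1.55],
 [1.55, 1.8]].

Step 3 — invert S. det(S) = 2.3·1.8 - (1.55)² = 1.7375.
  S^{-1} = (1/det) · [[d, -b], [-b, a]] = [[1.036, -0.8921],
 [-0.8921, 1.3237]].

Step 4 — quadratic form (x̄ - mu_0)^T · S^{-1} · (x̄ - mu_0):
  S^{-1} · (x̄ - mu_0) = (-0.8058, 1.5827),
  (x̄ - mu_0)^T · [...] = (0.6)·(-0.8058) + (1.6)·(1.5827) = 2.0489.

Step 5 — scale by n: T² = 5 · 2.0489 = 10.2446.

T² ≈ 10.2446


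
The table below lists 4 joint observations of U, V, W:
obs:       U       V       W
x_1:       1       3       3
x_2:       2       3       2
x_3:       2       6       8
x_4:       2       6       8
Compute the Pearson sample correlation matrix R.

Step 1 — column means:
  mean(U) = (1 + 2 + 2 + 2) / 4 = 7/4 = 1.75
  mean(V) = (3 + 3 + 6 + 6) / 4 = 18/4 = 4.5
  mean(W) = (3 + 2 + 8 + 8) / 4 = 21/4 = 5.25

Step 2 — sample variances and covariances s[i,j] = (1/(n-1)) · Σ_k (x_{k,i} - mean_i) · (x_{k,j} - mean_j), with n-1 = 3:
  s[U,U] = ((-0.75)·(-0.75) + (0.25)·(0.25) + (0.25)·(0.25) + (0.25)·(0.25)) / 3 = 0.75/3 = 0.25
  s[U,V] = ((-0.75)·(-1.5) + (0.25)·(-1.5) + (0.25)·(1.5) + (0.25)·(1.5)) / 3 = 1.5/3 = 0.5
  s[U,W] = ((-0.75)·(-2.25) + (0.25)·(-3.25) + (0.25)·(2.75) + (0.25)·(2.75)) / 3 = 2.25/3 = 0.75
  s[V,V] = ((-1.5)·(-1.5) + (-1.5)·(-1.5) + (1.5)·(1.5) + (1.5)·(1.5)) / 3 = 9/3 = 3
  s[V,W] = ((-1.5)·(-2.25) + (-1.5)·(-3.25) + (1.5)·(2.75) + (1.5)·(2.75)) / 3 = 16.5/3 = 5.5
  s[W,W] = ((-2.25)·(-2.25) + (-3.25)·(-3.25) + (2.75)·(2.75) + (2.75)·(2.75)) / 3 = 30.75/3 = 10.25
  Sample standard deviations s_i = √(s[i,i]):
  s(U) = √(0.25) = 0.5
  s(V) = √(3) = 1.7321
  s(W) = √(10.25) = 3.2016

Step 3 — r_{ij} = s_{ij} / (s_i · s_j):
  r[U,U] = 1 (diagonal).
  r[U,V] = 0.5 / (0.5 · 1.7321) = 0.5 / 0.866 = 0.5774
  r[U,W] = 0.75 / (0.5 · 3.2016) = 0.75 / 1.6008 = 0.4685
  r[V,V] = 1 (diagonal).
  r[V,W] = 5.5 / (1.7321 · 3.2016) = 5.5 / 5.5453 = 0.9918
  r[W,W] = 1 (diagonal).

R is symmetric with unit diagonal. Assembling:

R = [[1, 0.5774, 0.4685],
 [0.5774, 1, 0.9918],
 [0.4685, 0.9918, 1]]


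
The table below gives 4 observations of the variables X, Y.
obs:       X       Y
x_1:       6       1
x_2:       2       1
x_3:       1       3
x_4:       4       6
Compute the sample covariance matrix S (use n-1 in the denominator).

Step 1 — column means:
  mean(X) = (6 + 2 + 1 + 4) / 4 = 13/4 = 3.25
  mean(Y) = (1 + 1 + 3 + 6) / 4 = 11/4 = 2.75

Step 2 — sample covariance S[i,j] = (1/(n-1)) · Σ_k (x_{k,i} - mean_i) · (x_{k,j} - mean_j), with n-1 = 3.
  S[X,X] = ((2.75)·(2.75) + (-1.25)·(-1.25) + (-2.25)·(-2.25) + (0.75)·(0.75)) / 3 = 14.75/3 = 4.9167
  S[X,Y] = ((2.75)·(-1.75) + (-1.25)·(-1.75) + (-2.25)·(0.25) + (0.75)·(3.25)) / 3 = -0.75/3 = -0.25
  S[Y,Y] = ((-1.75)·(-1.75) + (-1.75)·(-1.75) + (0.25)·(0.25) + (3.25)·(3.25)) / 3 = 16.75/3 = 5.5833

S is symmetric (S[j,i] = S[i,j]). Assembling:

S = [[4.9167, -0.25],
 [-0.25, 5.5833]]
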